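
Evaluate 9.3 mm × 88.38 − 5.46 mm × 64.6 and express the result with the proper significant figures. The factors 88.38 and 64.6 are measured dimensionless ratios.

4.7 × 10^2 mm

9.3 × 88.38 = 821.934 → 8.2 × 10^2 mm (2 s.f., last digit at the 10^1 place).
5.46 × 64.6 = 352.716 → 3.53 × 10^2 mm (3 s.f., last digit at the 10^0 place).
Difference: 469.218 mm; keep the coarser place, 10^1.
Result: 4.7 × 10^2 mm.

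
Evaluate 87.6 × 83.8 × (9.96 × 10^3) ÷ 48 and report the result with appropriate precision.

87.6 × 83.8 × (9.96 × 10^3) ÷ 48 = 1523232.6
Multiplication/division keeps the fewest significant figures: 87.6 → 3 s.f., 83.8 → 3 s.f., 9.96 × 10^3 → 3 s.f., 48 → 2 s.f.; limit is 2.
Rounded to 2 significant figures: 1.5 × 10^6.

1.5 × 10^6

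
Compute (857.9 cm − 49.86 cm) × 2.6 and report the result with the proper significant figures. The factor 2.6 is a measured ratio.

2.1 × 10^3 cm

857.9 cm − 49.86 cm = 808.04 cm; the difference is limited to 1 decimal place (4 s.f.).
Carrying full precision, 808.04 × 2.6 = 2100.904 cm; 2.6 has 2 s.f., so the result keeps min(4, 2) = 2 s.f.
Rounded to 2 significant figures: 2.1 × 10^3 cm.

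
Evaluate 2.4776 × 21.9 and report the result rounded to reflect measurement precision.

2.4776 × 21.9 = 54.25944
Multiplication/division keeps the fewest significant figures: 2.4776 → 5 s.f., 21.9 → 3 s.f.; limit is 3.
Rounded to 3 significant figures: 54.3.

54.3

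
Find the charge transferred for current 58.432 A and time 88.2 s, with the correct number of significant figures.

5.15 × 10³ C

charge transferred = 58.432 A × 88.2 s = 5153.7024 C.
58.432 has 5 significant figures; 88.2 has 3.
Division/multiplication keeps the fewest: 3 significant figures.
Rounded: 5.15 × 10³ C.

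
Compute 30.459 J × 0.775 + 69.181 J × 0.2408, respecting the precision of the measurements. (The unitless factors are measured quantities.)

40.3 J

30.459 × 0.775 = 23.605725 → 23.6 J (3 s.f., last digit at the 10^-1 place).
69.181 × 0.2408 = 16.6587848 → 16.66 J (4 s.f., last digit at the 10^-2 place).
Sum: 40.2645098 J; keep the coarser place, 10^-1.
Result: 40.3 J.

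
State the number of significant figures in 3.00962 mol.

6

3.00962: zeros between nonzero digits are significant.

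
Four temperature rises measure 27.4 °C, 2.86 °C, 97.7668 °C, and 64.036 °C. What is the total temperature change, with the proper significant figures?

27.4 °C + 2.86 °C + 97.7668 °C + 64.036 °C = 192.0628 °C.
Addition/subtraction keeps the fewest decimal places: 27.4 → 1 decimal place, 2.86 → 2 decimal places, 97.7668 → 4 decimal places, 64.036 → 3 decimal places; limit is 1.
Rounded to 1 decimal place: 192.1 °C.

192.1 °C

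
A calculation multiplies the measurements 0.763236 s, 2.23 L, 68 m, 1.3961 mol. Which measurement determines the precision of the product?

0.763236 s → 6 s.f.; 2.23 L → 3 s.f.; 68 m → 2 s.f.; 1.3961 mol → 5 s.f.
The fewest is 2 significant figures, from 68 m.

68 m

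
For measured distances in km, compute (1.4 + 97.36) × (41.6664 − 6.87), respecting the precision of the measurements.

1.4 + 97.36 = 98.76, limited to 1 d.p. → 3 s.f.; 41.6664 − 6.87 = 34.7964, limited to 2 d.p. → 4 s.f.
Carrying full precision, 98.76 × 34.7964 = 3436.492464; keep min(3, 4) = 3 s.f.
Rounded to 3 significant figures: 3.44 × 10^3 km².

3.44 × 10^3 km²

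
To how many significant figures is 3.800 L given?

4

3.800: trailing zeros after a decimal point are significant.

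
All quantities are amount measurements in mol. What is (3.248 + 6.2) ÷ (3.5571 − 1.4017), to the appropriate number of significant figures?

3.248 + 6.2 = 9.448, limited to 1 d.p. → 2 s.f.; 3.5571 − 1.4017 = 2.1554, limited to 4 d.p. → 5 s.f.
Carrying full precision, 9.448 ÷ 2.1554 = 4.383409112…; keep min(2, 5) = 2 s.f.
Rounded to 2 significant figures: 4.4.

4.4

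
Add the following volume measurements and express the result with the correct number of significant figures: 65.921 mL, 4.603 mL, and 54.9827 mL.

65.921 mL + 4.603 mL + 54.9827 mL = 125.5067 mL.
Addition/subtraction keeps the fewest decimal places: 65.921 → 3 decimal places, 4.603 → 3 decimal places, 54.9827 → 4 decimal places; limit is 3.
Rounded to 3 decimal places: 125.507 mL.

125.507 mL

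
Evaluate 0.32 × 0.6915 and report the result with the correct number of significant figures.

0.32 × 0.6915 = 0.22128
Multiplication/division keeps the fewest significant figures: 0.32 → 2 s.f., 0.6915 → 4 s.f.; limit is 2.
Rounded to 2 significant figures: 0.22.

0.22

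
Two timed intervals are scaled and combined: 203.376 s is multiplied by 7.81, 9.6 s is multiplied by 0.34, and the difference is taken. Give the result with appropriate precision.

1.59 × 10^3 s

203.376 × 7.81 = 1588.36656 → 1.59 × 10^3 s (3 s.f., last digit at the 10^1 place).
9.6 × 0.34 = 3.264 → 3.3 s (2 s.f., last digit at the 10^-1 place).
Difference: 1585.10256 s; keep the coarser place, 10^1.
Result: 1.59 × 10^3 s.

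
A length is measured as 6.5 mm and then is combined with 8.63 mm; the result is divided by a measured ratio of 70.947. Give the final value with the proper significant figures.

0.213 mm

6.5 mm + 8.63 mm = 15.13 mm; the sum is limited to 1 decimal place (3 s.f.).
Carrying full precision, 15.13 ÷ 70.947 = 0.21325778398… mm; 70.947 has 5 s.f., so the result keeps min(3, 5) = 3 s.f.
Rounded to 3 significant figures: 0.213 mm.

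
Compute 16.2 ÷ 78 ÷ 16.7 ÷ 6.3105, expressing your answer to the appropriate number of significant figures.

16.2 ÷ 78 ÷ 16.7 ÷ 6.3105 = 0.00197078918173…
Multiplication/division keeps the fewest significant figures: 16.2 → 3 s.f., 78 → 2 s.f., 16.7 → 3 s.f., 6.3105 → 5 s.f.; limit is 2.
Rounded to 2 significant figures: 0.0020.

0.0020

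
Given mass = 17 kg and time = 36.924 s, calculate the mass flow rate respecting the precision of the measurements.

0.46 kg/s

mass flow rate = 17 kg ÷ 36.924 s = 0.460405156538… kg/s.
17 has 2 significant figures; 36.924 has 5.
Division/multiplication keeps the fewest: 2 significant figures.
Rounded: 0.46 kg/s.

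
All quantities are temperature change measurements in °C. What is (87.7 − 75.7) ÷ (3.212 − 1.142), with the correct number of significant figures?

5.80

87.7 − 75.7 = 12.0, limited to 1 d.p. → 3 s.f.; 3.212 − 1.142 = 2.070, limited to 3 d.p. → 4 s.f.
Carrying full precision, 12.0 ÷ 2.070 = 5.79710144928…; keep min(3, 4) = 3 s.f.
Rounded to 3 significant figures: 5.80.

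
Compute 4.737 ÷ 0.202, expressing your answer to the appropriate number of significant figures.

23.5

4.737 ÷ 0.202 = 23.4504950495…
Multiplication/division keeps the fewest significant figures: 4.737 → 4 s.f., 0.202 → 3 s.f.; limit is 3.
Rounded to 3 significant figures: 23.5.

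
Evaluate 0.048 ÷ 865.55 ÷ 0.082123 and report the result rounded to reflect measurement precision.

6.8 × 10^-4

0.048 ÷ 865.55 ÷ 0.082123 = 0.000675280596128…
Multiplication/division keeps the fewest significant figures: 0.048 → 2 s.f., 865.55 → 5 s.f., 0.082123 → 5 s.f.; limit is 2.
Rounded to 2 significant figures: 6.8 × 10^-4.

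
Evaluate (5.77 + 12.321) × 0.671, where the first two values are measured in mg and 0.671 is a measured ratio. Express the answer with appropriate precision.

5.77 mg + 12.321 mg = 18.091 mg; the sum is limited to 2 decimal places (4 s.f.).
Carrying full precision, 18.091 × 0.671 = 12.139061 mg; 0.671 has 3 s.f., so the result keeps min(4, 3) = 3 s.f.
Rounded to 3 significant figures: 12.1 mg.

12.1 mg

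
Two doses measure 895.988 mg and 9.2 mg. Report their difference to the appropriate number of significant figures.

886.8 mg

895.988 mg − 9.2 mg = 886.788 mg.
Addition/subtraction keeps the fewest decimal places: 895.988 → 3 decimal places, 9.2 → 1 decimal place; limit is 1.
Rounded to 1 decimal place: 886.8 mg.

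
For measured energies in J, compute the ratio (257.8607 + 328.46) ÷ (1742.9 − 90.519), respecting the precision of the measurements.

0.35483

257.8607 + 328.46 = 586.3207, limited to 2 d.p. → 5 s.f.; 1742.9 − 90.519 = 1652.381, limited to 1 d.p. → 5 s.f.
Carrying full precision, 586.3207 ÷ 1652.381 = 0.3548338428…; keep min(5, 5) = 5 s.f.
Rounded to 5 significant figures: 0.35483.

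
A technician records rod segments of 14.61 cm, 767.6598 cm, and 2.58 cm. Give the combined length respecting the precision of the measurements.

14.61 cm + 767.6598 cm + 2.58 cm = 784.8498 cm.
Addition/subtraction keeps the fewest decimal places: 14.61 → 2 decimal places, 767.6598 → 4 decimal places, 2.58 → 2 decimal places; limit is 2.
Rounded to 2 decimal places: 784.85 cm.

784.85 cm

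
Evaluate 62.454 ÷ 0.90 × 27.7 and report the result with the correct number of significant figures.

1.9 × 10³

62.454 ÷ 0.90 × 27.7 = 1922.19533333…
Multiplication/division keeps the fewest significant figures: 62.454 → 5 s.f., 0.90 → 2 s.f., 27.7 → 3 s.f.; limit is 2.
Rounded to 2 significant figures: 1.9 × 10³.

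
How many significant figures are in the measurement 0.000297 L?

0.000297: leading zeros are not significant.

3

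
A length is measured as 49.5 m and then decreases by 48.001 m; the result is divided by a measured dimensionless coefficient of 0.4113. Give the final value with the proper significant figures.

3.6 m

49.5 m − 48.001 m = 1.499 m; the difference is limited to 1 decimal place (2 s.f.).
Carrying full precision, 1.499 ÷ 0.4113 = 3.64454169706… m; 0.4113 has 4 s.f., so the result keeps min(2, 4) = 2 s.f.
Rounded to 2 significant figures: 3.6 m.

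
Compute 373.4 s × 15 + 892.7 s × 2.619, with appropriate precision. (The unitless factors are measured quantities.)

7.9 × 10^3 s

373.4 × 15 = 5601 → 5.6 × 10^3 s (2 s.f., last digit at the 10^2 place).
892.7 × 2.619 = 2337.9813 → 2338 s (4 s.f., last digit at the 10^0 place).
Sum: 7938.9813 s; keep the coarser place, 10^2.
Result: 7.9 × 10^3 s.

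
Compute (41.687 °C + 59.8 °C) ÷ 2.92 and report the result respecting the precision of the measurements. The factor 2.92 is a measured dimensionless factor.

34.8 °C

41.687 °C + 59.8 °C = 101.487 °C; the sum is limited to 1 decimal place (4 s.f.).
Carrying full precision, 101.487 ÷ 2.92 = 34.7558219178… °C; 2.92 has 3 s.f., so the result keeps min(4, 3) = 3 s.f.
Rounded to 3 significant figures: 34.8 °C.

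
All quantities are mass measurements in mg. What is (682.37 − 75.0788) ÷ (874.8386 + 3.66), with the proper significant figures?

0.69128

682.37 − 75.0788 = 607.2912, limited to 2 d.p. → 5 s.f.; 874.8386 + 3.66 = 878.4986, limited to 2 d.p. → 5 s.f.
Carrying full precision, 607.2912 ÷ 878.4986 = 0.691283059529…; keep min(5, 5) = 5 s.f.
Rounded to 5 significant figures: 0.69128.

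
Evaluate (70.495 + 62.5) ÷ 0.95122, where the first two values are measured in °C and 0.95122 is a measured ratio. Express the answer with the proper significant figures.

70.495 °C + 62.5 °C = 132.995 °C; the sum is limited to 1 decimal place (4 s.f.).
Carrying full precision, 132.995 ÷ 0.95122 = 139.81518471… °C; 0.95122 has 5 s.f., so the result keeps min(4, 5) = 4 s.f.
Rounded to 4 significant figures: 139.8 °C.

139.8 °C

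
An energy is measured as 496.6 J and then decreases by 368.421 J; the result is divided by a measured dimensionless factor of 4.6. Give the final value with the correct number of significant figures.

28 J

496.6 J − 368.421 J = 128.179 J; the difference is limited to 1 decimal place (4 s.f.).
Carrying full precision, 128.179 ÷ 4.6 = 27.865 J; 4.6 has 2 s.f., so the result keeps min(4, 2) = 2 s.f.
Rounded to 2 significant figures: 28 J.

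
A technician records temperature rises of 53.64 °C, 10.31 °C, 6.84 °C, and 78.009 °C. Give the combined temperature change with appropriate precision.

53.64 °C + 10.31 °C + 6.84 °C + 78.009 °C = 148.799 °C.
Addition/subtraction keeps the fewest decimal places: 53.64 → 2 decimal places, 10.31 → 2 decimal places, 6.84 → 2 decimal places, 78.009 → 3 decimal places; limit is 2.
Rounded to 2 decimal places: 148.80 °C.

148.80 °C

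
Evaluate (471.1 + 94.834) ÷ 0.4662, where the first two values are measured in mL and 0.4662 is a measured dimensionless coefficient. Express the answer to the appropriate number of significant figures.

1214 mL

471.1 mL + 94.834 mL = 565.934 mL; the sum is limited to 1 decimal place (4 s.f.).
Carrying full precision, 565.934 ÷ 0.4662 = 1213.92964393… mL; 0.4662 has 4 s.f., so the result keeps min(4, 4) = 4 s.f.
Rounded to 4 significant figures: 1214 mL.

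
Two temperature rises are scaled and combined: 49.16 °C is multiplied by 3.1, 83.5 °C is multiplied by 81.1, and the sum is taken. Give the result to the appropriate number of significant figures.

6.92 × 10³ °C

49.16 × 3.1 = 152.396 → 1.5 × 10² °C (2 s.f., last digit at the 10^1 place).
83.5 × 81.1 = 6771.85 → 6.77 × 10³ °C (3 s.f., last digit at the 10^1 place).
Sum: 6924.246 °C; keep the coarser place, 10^1.
Result: 6.92 × 10³ °C.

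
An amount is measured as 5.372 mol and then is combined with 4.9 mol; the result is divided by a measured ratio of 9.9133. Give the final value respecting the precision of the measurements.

1.04 mol

5.372 mol + 4.9 mol = 10.272 mol; the sum is limited to 1 decimal place (3 s.f.).
Carrying full precision, 10.272 ÷ 9.9133 = 1.03618371279… mol; 9.9133 has 5 s.f., so the result keeps min(3, 5) = 3 s.f.
Rounded to 3 significant figures: 1.04 mol.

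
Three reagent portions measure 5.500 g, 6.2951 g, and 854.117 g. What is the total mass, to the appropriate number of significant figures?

5.500 g + 6.2951 g + 854.117 g = 865.9121 g.
Addition/subtraction keeps the fewest decimal places: 5.500 → 3 decimal places, 6.2951 → 4 decimal places, 854.117 → 3 decimal places; limit is 3.
Rounded to 3 decimal places: 865.912 g.

865.912 g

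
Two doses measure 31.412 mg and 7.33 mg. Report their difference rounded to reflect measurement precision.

31.412 mg − 7.33 mg = 24.082 mg.
Addition/subtraction keeps the fewest decimal places: 31.412 → 3 decimal places, 7.33 → 2 decimal places; limit is 2.
Rounded to 2 decimal places: 24.08 mg.

24.08 mg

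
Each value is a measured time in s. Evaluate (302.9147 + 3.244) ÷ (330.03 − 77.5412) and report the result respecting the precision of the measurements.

302.9147 + 3.244 = 306.1587, limited to 3 d.p. → 6 s.f.; 330.03 − 77.5412 = 252.4888, limited to 2 d.p. → 5 s.f.
Carrying full precision, 306.1587 ÷ 252.4888 = 1.21256348796…; keep min(6, 5) = 5 s.f.
Rounded to 5 significant figures: 1.2126.

1.2126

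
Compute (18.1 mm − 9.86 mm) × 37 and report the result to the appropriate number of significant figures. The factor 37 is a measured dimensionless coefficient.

18.1 mm − 9.86 mm = 8.24 mm; the difference is limited to 1 decimal place (2 s.f.).
Carrying full precision, 8.24 × 37 = 304.88 mm; 37 has 2 s.f., so the result keeps min(2, 2) = 2 s.f.
Rounded to 2 significant figures: 3.0 × 10² mm.

3.0 × 10² mm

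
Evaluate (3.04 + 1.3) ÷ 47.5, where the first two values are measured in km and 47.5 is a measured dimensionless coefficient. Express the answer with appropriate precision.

0.091 km

3.04 km + 1.3 km = 4.34 km; the sum is limited to 1 decimal place (2 s.f.).
Carrying full precision, 4.34 ÷ 47.5 = 0.0913684210526… km; 47.5 has 3 s.f., so the result keeps min(2, 3) = 2 s.f.
Rounded to 2 significant figures: 0.091 km.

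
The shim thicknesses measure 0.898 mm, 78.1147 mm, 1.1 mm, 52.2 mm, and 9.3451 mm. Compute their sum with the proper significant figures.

0.898 mm + 78.1147 mm + 1.1 mm + 52.2 mm + 9.3451 mm = 141.6578 mm.
Addition/subtraction keeps the fewest decimal places: 0.898 → 3 decimal places, 78.1147 → 4 decimal places, 1.1 → 1 decimal place, 52.2 → 1 decimal place, 9.3451 → 4 decimal places; limit is 1.
Rounded to 1 decimal place: 141.7 mm.

141.7 mm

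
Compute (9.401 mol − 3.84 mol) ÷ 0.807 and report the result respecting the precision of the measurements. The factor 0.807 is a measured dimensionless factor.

6.89 mol

9.401 mol − 3.84 mol = 5.561 mol; the difference is limited to 2 decimal places (3 s.f.).
Carrying full precision, 5.561 ÷ 0.807 = 6.89095415118… mol; 0.807 has 3 s.f., so the result keeps min(3, 3) = 3 s.f.
Rounded to 3 significant figures: 6.89 mol.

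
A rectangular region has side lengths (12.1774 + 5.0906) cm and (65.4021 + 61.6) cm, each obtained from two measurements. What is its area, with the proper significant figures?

12.1774 + 5.0906 = 17.2680, limited to 4 d.p. → 6 s.f.; 65.4021 + 61.6 = 127.0021, limited to 1 d.p. → 4 s.f.
Carrying full precision, 17.2680 × 127.0021 = 2193.0722628; keep min(6, 4) = 4 s.f.
Rounded to 4 significant figures: 2193 cm².

2193 cm²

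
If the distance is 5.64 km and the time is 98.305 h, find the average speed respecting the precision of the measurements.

average speed = 5.64 km ÷ 98.305 h = 0.0573724632521… km/h.
5.64 has 3 significant figures; 98.305 has 5.
Division/multiplication keeps the fewest: 3 significant figures.
Rounded: 0.0574 km/h.

0.0574 km/h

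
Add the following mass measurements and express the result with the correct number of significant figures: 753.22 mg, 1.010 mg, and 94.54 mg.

848.77 mg

753.22 mg + 1.010 mg + 94.54 mg = 848.770 mg.
Addition/subtraction keeps the fewest decimal places: 753.22 → 2 decimal places, 1.010 → 3 decimal places, 94.54 → 2 decimal places; limit is 2.
Rounded to 2 decimal places: 848.77 mg.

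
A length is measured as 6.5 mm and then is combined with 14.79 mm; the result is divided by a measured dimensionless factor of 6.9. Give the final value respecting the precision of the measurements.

3.1 mm

6.5 mm + 14.79 mm = 21.29 mm; the sum is limited to 1 decimal place (3 s.f.).
Carrying full precision, 21.29 ÷ 6.9 = 3.08550724638… mm; 6.9 has 2 s.f., so the result keeps min(3, 2) = 2 s.f.
Rounded to 2 significant figures: 3.1 mm.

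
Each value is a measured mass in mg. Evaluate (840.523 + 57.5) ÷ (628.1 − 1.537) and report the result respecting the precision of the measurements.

840.523 + 57.5 = 898.023, limited to 1 d.p. → 4 s.f.; 628.1 − 1.537 = 626.563, limited to 1 d.p. → 4 s.f.
Carrying full precision, 898.023 ÷ 626.563 = 1.43325252209…; keep min(4, 4) = 4 s.f.
Rounded to 4 significant figures: 1.433.

1.433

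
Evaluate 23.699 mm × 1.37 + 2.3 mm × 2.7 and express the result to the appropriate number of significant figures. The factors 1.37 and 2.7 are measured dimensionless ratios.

38.7 mm

23.699 × 1.37 = 32.46763 → 32.5 mm (3 s.f., last digit at the 10^-1 place).
2.3 × 2.7 = 6.21 → 6.2 mm (2 s.f., last digit at the 10^-1 place).
Sum: 38.67763 mm; keep the coarser place, 10^-1.
Result: 38.7 mm.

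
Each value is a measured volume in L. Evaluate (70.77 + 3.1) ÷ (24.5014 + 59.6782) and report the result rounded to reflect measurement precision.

70.77 + 3.1 = 73.87, limited to 1 d.p. → 3 s.f.; 24.5014 + 59.6782 = 84.1796, limited to 4 d.p. → 6 s.f.
Carrying full precision, 73.87 ÷ 84.1796 = 0.87752852235…; keep min(3, 6) = 3 s.f.
Rounded to 3 significant figures: 0.878.

0.878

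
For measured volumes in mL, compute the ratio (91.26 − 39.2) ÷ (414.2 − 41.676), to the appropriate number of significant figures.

0.140

91.26 − 39.2 = 52.06, limited to 1 d.p. → 3 s.f.; 414.2 − 41.676 = 372.524, limited to 1 d.p. → 4 s.f.
Carrying full precision, 52.06 ÷ 372.524 = 0.139749385275…; keep min(3, 4) = 3 s.f.
Rounded to 3 significant figures: 0.140.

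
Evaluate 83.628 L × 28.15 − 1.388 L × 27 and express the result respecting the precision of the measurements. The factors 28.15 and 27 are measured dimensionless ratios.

2317 L

83.628 × 28.15 = 2354.1282 → 2354 L (4 s.f., last digit at the 10^0 place).
1.388 × 27 = 37.476 → 37 L (2 s.f., last digit at the 10^0 place).
Difference: 2316.6522 L; keep the coarser place, 10^0.
Result: 2317 L.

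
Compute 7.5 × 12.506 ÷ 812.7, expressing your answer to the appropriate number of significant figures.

0.12

7.5 × 12.506 ÷ 812.7 = 0.115411590993…
Multiplication/division keeps the fewest significant figures: 7.5 → 2 s.f., 12.506 → 5 s.f., 812.7 → 4 s.f.; limit is 2.
Rounded to 2 significant figures: 0.12.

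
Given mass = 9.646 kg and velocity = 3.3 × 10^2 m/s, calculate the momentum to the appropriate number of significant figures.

momentum = 9.646 kg × 3.3 × 10^2 m/s = 3183.18 kg·m/s.
9.646 has 4 significant figures; 3.3 × 10^2 has 2.
Division/multiplication keeps the fewest: 2 significant figures.
Rounded: 3.2 × 10^3 kg·m/s.

3.2 × 10^3 kg·m/s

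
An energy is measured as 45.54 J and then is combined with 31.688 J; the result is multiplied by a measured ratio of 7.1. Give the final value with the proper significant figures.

45.54 J + 31.688 J = 77.228 J; the sum is limited to 2 decimal places (4 s.f.).
Carrying full precision, 77.228 × 7.1 = 548.3188 J; 7.1 has 2 s.f., so the result keeps min(4, 2) = 2 s.f.
Rounded to 2 significant figures: 5.5 × 10² J.

5.5 × 10² J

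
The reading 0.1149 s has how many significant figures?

4

0.1149: leading zeros are not significant.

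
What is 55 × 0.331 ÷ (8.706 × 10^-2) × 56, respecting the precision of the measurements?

1.2 × 10^4

55 × 0.331 ÷ (8.706 × 10^-2) × 56 = 11710.0849989…
Multiplication/division keeps the fewest significant figures: 55 → 2 s.f., 0.331 → 3 s.f., 8.706 × 10^-2 → 4 s.f., 56 → 2 s.f.; limit is 2.
Rounded to 2 significant figures: 1.2 × 10^4.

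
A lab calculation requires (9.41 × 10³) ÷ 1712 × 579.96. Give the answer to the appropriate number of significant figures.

(9.41 × 10³) ÷ 1712 × 579.96 = 3187.74742991…
Multiplication/division keeps the fewest significant figures: 9.41 × 10³ → 3 s.f., 1712 → 4 s.f., 579.96 → 5 s.f.; limit is 3.
Rounded to 3 significant figures: 3.19 × 10³.

3.19 × 10³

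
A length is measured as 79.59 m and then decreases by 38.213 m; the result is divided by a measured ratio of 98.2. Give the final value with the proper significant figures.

79.59 m − 38.213 m = 41.377 m; the difference is limited to 2 decimal places (4 s.f.).
Carrying full precision, 41.377 ÷ 98.2 = 0.421354378819… m; 98.2 has 3 s.f., so the result keeps min(4, 3) = 3 s.f.
Rounded to 3 significant figures: 0.421 m.

0.421 m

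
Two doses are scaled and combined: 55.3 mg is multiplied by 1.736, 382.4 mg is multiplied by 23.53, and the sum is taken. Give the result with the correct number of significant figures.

9.094 × 10^3 mg

55.3 × 1.736 = 96.0008 → 96.0 mg (3 s.f., last digit at the 10^-1 place).
382.4 × 23.53 = 8997.872 → 8998 mg (4 s.f., last digit at the 10^0 place).
Sum: 9093.8728 mg; keep the coarser place, 10^0.
Result: 9.094 × 10^3 mg.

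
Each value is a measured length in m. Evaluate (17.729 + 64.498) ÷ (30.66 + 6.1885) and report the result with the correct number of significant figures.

17.729 + 64.498 = 82.227, limited to 3 d.p. → 5 s.f.; 30.66 + 6.1885 = 36.8485, limited to 2 d.p. → 4 s.f.
Carrying full precision, 82.227 ÷ 36.8485 = 2.23148839166…; keep min(5, 4) = 4 s.f.
Rounded to 4 significant figures: 2.231.

2.231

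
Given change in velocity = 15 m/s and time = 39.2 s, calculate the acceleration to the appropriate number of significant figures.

acceleration = 15 m/s ÷ 39.2 s = 0.382653061224… m/s².
15 has 2 significant figures; 39.2 has 3.
Division/multiplication keeps the fewest: 2 significant figures.
Rounded: 0.38 m/s².

0.38 m/s²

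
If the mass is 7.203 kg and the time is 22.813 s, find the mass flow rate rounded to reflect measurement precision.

mass flow rate = 7.203 kg ÷ 22.813 s = 0.315741024854… kg/s.
7.203 has 4 significant figures; 22.813 has 5.
Division/multiplication keeps the fewest: 4 significant figures.
Rounded: 0.3157 kg/s.

0.3157 kg/s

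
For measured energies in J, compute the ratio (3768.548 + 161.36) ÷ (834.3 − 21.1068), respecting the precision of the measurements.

4.833

3768.548 + 161.36 = 3929.908, limited to 2 d.p. → 6 s.f.; 834.3 − 21.1068 = 813.1932, limited to 1 d.p. → 4 s.f.
Carrying full precision, 3929.908 ÷ 813.1932 = 4.83268674652…; keep min(6, 4) = 4 s.f.
Rounded to 4 significant figures: 4.833.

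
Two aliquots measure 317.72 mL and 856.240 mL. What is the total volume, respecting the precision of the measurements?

317.72 mL + 856.240 mL = 1173.960 mL.
Addition/subtraction keeps the fewest decimal places: 317.72 → 2 decimal places, 856.240 → 3 decimal places; limit is 2.
Rounded to 2 decimal places: 1173.96 mL.

1173.96 mL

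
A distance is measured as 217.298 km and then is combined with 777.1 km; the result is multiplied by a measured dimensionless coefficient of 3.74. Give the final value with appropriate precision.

217.298 km + 777.1 km = 994.398 km; the sum is limited to 1 decimal place (4 s.f.).
Carrying full precision, 994.398 × 3.74 = 3719.04852 km; 3.74 has 3 s.f., so the result keeps min(4, 3) = 3 s.f.
Rounded to 3 significant figures: 3.72 × 10³ km.

3.72 × 10³ km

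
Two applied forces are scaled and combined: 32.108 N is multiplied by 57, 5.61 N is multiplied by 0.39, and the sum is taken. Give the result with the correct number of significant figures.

1.8 × 10^3 N

32.108 × 57 = 1830.156 → 1.8 × 10^3 N (2 s.f., last digit at the 10^2 place).
5.61 × 0.39 = 2.1879 → 2.2 N (2 s.f., last digit at the 10^-1 place).
Sum: 1832.3439 N; keep the coarser place, 10^2.
Result: 1.8 × 10^3 N.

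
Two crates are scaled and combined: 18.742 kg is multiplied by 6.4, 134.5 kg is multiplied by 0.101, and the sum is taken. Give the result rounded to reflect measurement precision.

1.3 × 10² kg

18.742 × 6.4 = 119.9488 → 1.2 × 10² kg (2 s.f., last digit at the 10^1 place).
134.5 × 0.101 = 13.5845 → 13.6 kg (3 s.f., last digit at the 10^-1 place).
Sum: 133.5333 kg; keep the coarser place, 10^1.
Result: 1.3 × 10² kg.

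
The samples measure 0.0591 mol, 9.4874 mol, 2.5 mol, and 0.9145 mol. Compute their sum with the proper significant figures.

13.0 mol

0.0591 mol + 9.4874 mol + 2.5 mol + 0.9145 mol = 12.9610 mol.
Addition/subtraction keeps the fewest decimal places: 0.0591 → 4 decimal places, 9.4874 → 4 decimal places, 2.5 → 1 decimal place, 0.9145 → 4 decimal places; limit is 1.
Rounded to 1 decimal place: 13.0 mol.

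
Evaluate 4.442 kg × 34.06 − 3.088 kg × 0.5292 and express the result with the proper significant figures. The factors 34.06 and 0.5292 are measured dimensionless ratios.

4.442 × 34.06 = 151.29452 → 151.3 kg (4 s.f., last digit at the 10^-1 place).
3.088 × 0.5292 = 1.6341696 → 1.634 kg (4 s.f., last digit at the 10^-3 place).
Difference: 149.6603504 kg; keep the coarser place, 10^-1.
Result: 149.7 kg.

149.7 kg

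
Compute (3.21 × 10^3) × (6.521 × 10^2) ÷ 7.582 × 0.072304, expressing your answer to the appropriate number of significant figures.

2.00 × 10^4

(3.21 × 10^3) × (6.521 × 10^2) ÷ 7.582 × 0.072304 = 19961.7115885…
Multiplication/division keeps the fewest significant figures: 3.21 × 10^3 → 3 s.f., 6.521 × 10^2 → 4 s.f., 7.582 → 4 s.f., 0.072304 → 5 s.f.; limit is 3.
Rounded to 3 significant figures: 2.00 × 10^4.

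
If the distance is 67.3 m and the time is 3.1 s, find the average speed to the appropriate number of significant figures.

average speed = 67.3 m ÷ 3.1 s = 21.7096774194… m/s.
67.3 has 3 significant figures; 3.1 has 2.
Division/multiplication keeps the fewest: 2 significant figures.
Rounded: 22 m/s.

22 m/s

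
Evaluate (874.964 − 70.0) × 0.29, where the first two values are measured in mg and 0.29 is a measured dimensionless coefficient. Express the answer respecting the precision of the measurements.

874.964 mg − 70.0 mg = 804.964 mg; the difference is limited to 1 decimal place (4 s.f.).
Carrying full precision, 804.964 × 0.29 = 233.43956 mg; 0.29 has 2 s.f., so the result keeps min(4, 2) = 2 s.f.
Rounded to 2 significant figures: 2.3 × 10² mg.

2.3 × 10² mg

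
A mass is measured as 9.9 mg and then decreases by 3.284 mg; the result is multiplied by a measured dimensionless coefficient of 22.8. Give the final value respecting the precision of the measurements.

9.9 mg − 3.284 mg = 6.616 mg; the difference is limited to 1 decimal place (2 s.f.).
Carrying full precision, 6.616 × 22.8 = 150.8448 mg; 22.8 has 3 s.f., so the result keeps min(2, 3) = 2 s.f.
Rounded to 2 significant figures: 1.5 × 10² mg.

1.5 × 10² mg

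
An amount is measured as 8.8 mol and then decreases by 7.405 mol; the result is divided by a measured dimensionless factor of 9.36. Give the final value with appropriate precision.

8.8 mol − 7.405 mol = 1.395 mol; the difference is limited to 1 decimal place (2 s.f.).
Carrying full precision, 1.395 ÷ 9.36 = 0.149038461538… mol; 9.36 has 3 s.f., so the result keeps min(2, 3) = 2 s.f.
Rounded to 2 significant figures: 0.15 mol.

0.15 mol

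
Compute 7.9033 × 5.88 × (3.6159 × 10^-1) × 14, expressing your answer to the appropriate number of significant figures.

2.4 × 10^2

7.9033 × 5.88 × (3.6159 × 10^-1) × 14 = 235.250329613…
Multiplication/division keeps the fewest significant figures: 7.9033 → 5 s.f., 5.88 → 3 s.f., 3.6159 × 10^-1 → 5 s.f., 14 → 2 s.f.; limit is 2.
Rounded to 2 significant figures: 2.4 × 10^2.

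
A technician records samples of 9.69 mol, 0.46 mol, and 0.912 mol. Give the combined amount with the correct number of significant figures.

11.06 mol

9.69 mol + 0.46 mol + 0.912 mol = 11.062 mol.
Addition/subtraction keeps the fewest decimal places: 9.69 → 2 decimal places, 0.46 → 2 decimal places, 0.912 → 3 decimal places; limit is 2.
Rounded to 2 decimal places: 11.06 mol.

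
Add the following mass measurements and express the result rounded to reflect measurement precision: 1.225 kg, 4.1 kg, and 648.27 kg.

653.6 kg

1.225 kg + 4.1 kg + 648.27 kg = 653.595 kg.
Addition/subtraction keeps the fewest decimal places: 1.225 → 3 decimal places, 4.1 → 1 decimal place, 648.27 → 2 decimal places; limit is 1.
Rounded to 1 decimal place: 653.6 kg.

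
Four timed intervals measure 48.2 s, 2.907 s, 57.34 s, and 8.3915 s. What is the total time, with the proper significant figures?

48.2 s + 2.907 s + 57.34 s + 8.3915 s = 116.8385 s.
Addition/subtraction keeps the fewest decimal places: 48.2 → 1 decimal place, 2.907 → 3 decimal places, 57.34 → 2 decimal places, 8.3915 → 4 decimal places; limit is 1.
Rounded to 1 decimal place: 116.8 s.

116.8 s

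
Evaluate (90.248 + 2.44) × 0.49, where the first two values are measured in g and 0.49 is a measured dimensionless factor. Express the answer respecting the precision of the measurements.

45 g

90.248 g + 2.44 g = 92.688 g; the sum is limited to 2 decimal places (4 s.f.).
Carrying full precision, 92.688 × 0.49 = 45.41712 g; 0.49 has 2 s.f., so the result keeps min(4, 2) = 2 s.f.
Rounded to 2 significant figures: 45 g.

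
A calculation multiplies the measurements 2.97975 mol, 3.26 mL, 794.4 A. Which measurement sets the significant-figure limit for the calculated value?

2.97975 mol → 6 s.f.; 3.26 mL → 3 s.f.; 794.4 A → 4 s.f.
The fewest is 3 significant figures, from 3.26 mL.

3.26 mL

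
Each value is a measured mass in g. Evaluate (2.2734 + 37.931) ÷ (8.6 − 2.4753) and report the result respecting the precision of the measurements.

6.6

2.2734 + 37.931 = 40.2044, limited to 3 d.p. → 5 s.f.; 8.6 − 2.4753 = 6.1247, limited to 1 d.p. → 2 s.f.
Carrying full precision, 40.2044 ÷ 6.1247 = 6.56430519046…; keep min(5, 2) = 2 s.f.
Rounded to 2 significant figures: 6.6.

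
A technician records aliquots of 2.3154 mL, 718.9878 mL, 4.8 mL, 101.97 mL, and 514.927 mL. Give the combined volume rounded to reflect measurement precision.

1343.0 mL

2.3154 mL + 718.9878 mL + 4.8 mL + 101.97 mL + 514.927 mL = 1343.0002 mL.
Addition/subtraction keeps the fewest decimal places: 2.3154 → 4 decimal places, 718.9878 → 4 decimal places, 4.8 → 1 decimal place, 101.97 → 2 decimal places, 514.927 → 3 decimal places; limit is 1.
Rounded to 1 decimal place: 1343.0 mL.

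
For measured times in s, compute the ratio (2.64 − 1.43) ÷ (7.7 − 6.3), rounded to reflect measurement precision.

0.86

2.64 − 1.43 = 1.21, limited to 2 d.p. → 3 s.f.; 7.7 − 6.3 = 1.4, limited to 1 d.p. → 2 s.f.
Carrying full precision, 1.21 ÷ 1.4 = 0.864285714286…; keep min(3, 2) = 2 s.f.
Rounded to 2 significant figures: 0.86.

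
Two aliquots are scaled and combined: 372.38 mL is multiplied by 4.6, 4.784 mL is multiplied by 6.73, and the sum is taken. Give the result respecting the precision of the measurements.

372.38 × 4.6 = 1712.948 → 1.7 × 10^3 mL (2 s.f., last digit at the 10^2 place).
4.784 × 6.73 = 32.19632 → 32.2 mL (3 s.f., last digit at the 10^-1 place).
Sum: 1745.14432 mL; keep the coarser place, 10^2.
Result: 1.7 × 10^3 mL.

1.7 × 10^3 mL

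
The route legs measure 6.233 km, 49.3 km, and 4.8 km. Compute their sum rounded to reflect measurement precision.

6.233 km + 49.3 km + 4.8 km = 60.333 km.
Addition/subtraction keeps the fewest decimal places: 6.233 → 3 decimal places, 49.3 → 1 decimal place, 4.8 → 1 decimal place; limit is 1.
Rounded to 1 decimal place: 60.3 km.

60.3 km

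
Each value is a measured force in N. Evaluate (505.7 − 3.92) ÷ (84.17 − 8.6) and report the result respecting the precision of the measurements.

505.7 − 3.92 = 501.78, limited to 1 d.p. → 4 s.f.; 84.17 − 8.6 = 75.57, limited to 1 d.p. → 3 s.f.
Carrying full precision, 501.78 ÷ 75.57 = 6.63993648273…; keep min(4, 3) = 3 s.f.
Rounded to 3 significant figures: 6.64.

6.64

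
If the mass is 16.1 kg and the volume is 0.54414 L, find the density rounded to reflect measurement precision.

density = 16.1 kg ÷ 0.54414 L = 29.5879736832… kg/L.
16.1 has 3 significant figures; 0.54414 has 5.
Division/multiplication keeps the fewest: 3 significant figures.
Rounded: 29.6 kg/L.

29.6 kg/L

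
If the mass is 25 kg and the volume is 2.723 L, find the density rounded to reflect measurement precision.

9.2 kg/L

density = 25 kg ÷ 2.723 L = 9.18105031216… kg/L.
25 has 2 significant figures; 2.723 has 4.
Division/multiplication keeps the fewest: 2 significant figures.
Rounded: 9.2 kg/L.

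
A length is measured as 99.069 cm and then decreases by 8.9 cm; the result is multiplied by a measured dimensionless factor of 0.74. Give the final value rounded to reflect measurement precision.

67 cm

99.069 cm − 8.9 cm = 90.169 cm; the difference is limited to 1 decimal place (3 s.f.).
Carrying full precision, 90.169 × 0.74 = 66.72506 cm; 0.74 has 2 s.f., so the result keeps min(3, 2) = 2 s.f.
Rounded to 2 significant figures: 67 cm.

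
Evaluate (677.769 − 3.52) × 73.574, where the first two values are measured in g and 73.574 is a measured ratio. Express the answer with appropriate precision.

49607 g

677.769 g − 3.52 g = 674.249 g; the difference is limited to 2 decimal places (5 s.f.).
Carrying full precision, 674.249 × 73.574 = 49607.195926 g; 73.574 has 5 s.f., so the result keeps min(5, 5) = 5 s.f.
Rounded to 5 significant figures: 49607 g.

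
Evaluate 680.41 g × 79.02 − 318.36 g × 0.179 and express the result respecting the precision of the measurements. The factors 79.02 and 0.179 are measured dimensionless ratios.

5.371 × 10^4 g

680.41 × 79.02 = 53765.9982 → 5.377 × 10^4 g (4 s.f., last digit at the 10^1 place).
318.36 × 0.179 = 56.98644 → 57.0 g (3 s.f., last digit at the 10^-1 place).
Difference: 53709.01176 g; keep the coarser place, 10^1.
Result: 5.371 × 10^4 g.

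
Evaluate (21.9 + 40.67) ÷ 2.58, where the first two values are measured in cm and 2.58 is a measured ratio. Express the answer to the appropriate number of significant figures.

21.9 cm + 40.67 cm = 62.57 cm; the sum is limited to 1 decimal place (3 s.f.).
Carrying full precision, 62.57 ÷ 2.58 = 24.2519379845… cm; 2.58 has 3 s.f., so the result keeps min(3, 3) = 3 s.f.
Rounded to 3 significant figures: 24.3 cm.

24.3 cm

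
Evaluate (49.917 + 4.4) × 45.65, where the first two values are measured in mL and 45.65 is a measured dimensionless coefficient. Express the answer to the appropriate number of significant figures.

49.917 mL + 4.4 mL = 54.317 mL; the sum is limited to 1 decimal place (3 s.f.).
Carrying full precision, 54.317 × 45.65 = 2479.57105 mL; 45.65 has 4 s.f., so the result keeps min(3, 4) = 3 s.f.
Rounded to 3 significant figures: 2.48 × 10^3 mL.

2.48 × 10^3 mL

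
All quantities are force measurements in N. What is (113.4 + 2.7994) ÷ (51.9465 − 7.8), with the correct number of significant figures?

2.63

113.4 + 2.7994 = 116.1994, limited to 1 d.p. → 4 s.f.; 51.9465 − 7.8 = 44.1465, limited to 1 d.p. → 3 s.f.
Carrying full precision, 116.1994 ÷ 44.1465 = 2.63213165257…; keep min(4, 3) = 3 s.f.
Rounded to 3 significant figures: 2.63.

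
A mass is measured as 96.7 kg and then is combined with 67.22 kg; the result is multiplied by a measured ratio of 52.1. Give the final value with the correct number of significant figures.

8.54 × 10³ kg

96.7 kg + 67.22 kg = 163.92 kg; the sum is limited to 1 decimal place (4 s.f.).
Carrying full precision, 163.92 × 52.1 = 8540.232 kg; 52.1 has 3 s.f., so the result keeps min(4, 3) = 3 s.f.
Rounded to 3 significant figures: 8.54 × 10³ kg.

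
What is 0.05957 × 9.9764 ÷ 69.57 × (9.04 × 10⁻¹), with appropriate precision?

0.00772

0.05957 × 9.9764 ÷ 69.57 × (9.04 × 10⁻¹) = 0.00772232154365…
Multiplication/division keeps the fewest significant figures: 0.05957 → 4 s.f., 9.9764 → 5 s.f., 69.57 → 4 s.f., 9.04 × 10⁻¹ → 3 s.f.; limit is 3.
Rounded to 3 significant figures: 0.00772.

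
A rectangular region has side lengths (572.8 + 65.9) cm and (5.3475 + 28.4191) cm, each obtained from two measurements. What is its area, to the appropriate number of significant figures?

2.157 × 10⁴ cm²

572.8 + 65.9 = 638.7, limited to 1 d.p. → 4 s.f.; 5.3475 + 28.4191 = 33.7666, limited to 4 d.p. → 6 s.f.
Carrying full precision, 638.7 × 33.7666 = 21566.72742; keep min(4, 6) = 4 s.f.
Rounded to 4 significant figures: 2.157 × 10⁴ cm².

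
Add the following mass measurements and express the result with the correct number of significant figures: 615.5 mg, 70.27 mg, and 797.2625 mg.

615.5 mg + 70.27 mg + 797.2625 mg = 1483.0325 mg.
Addition/subtraction keeps the fewest decimal places: 615.5 → 1 decimal place, 70.27 → 2 decimal places, 797.2625 → 4 decimal places; limit is 1.
Rounded to 1 decimal place: 1483.0 mg.

1483.0 mg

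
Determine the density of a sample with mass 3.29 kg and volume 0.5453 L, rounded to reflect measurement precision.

6.03 kg/L

density = 3.29 kg ÷ 0.5453 L = 6.03337612323… kg/L.
3.29 has 3 significant figures; 0.5453 has 4.
Division/multiplication keeps the fewest: 3 significant figures.
Rounded: 6.03 kg/L.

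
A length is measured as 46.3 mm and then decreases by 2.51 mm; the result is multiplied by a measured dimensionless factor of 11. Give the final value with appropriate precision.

4.8 × 10^2 mm

46.3 mm − 2.51 mm = 43.79 mm; the difference is limited to 1 decimal place (3 s.f.).
Carrying full precision, 43.79 × 11 = 481.69 mm; 11 has 2 s.f., so the result keeps min(3, 2) = 2 s.f.
Rounded to 2 significant figures: 4.8 × 10^2 mm.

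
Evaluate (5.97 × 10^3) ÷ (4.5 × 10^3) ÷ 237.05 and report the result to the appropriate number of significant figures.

(5.97 × 10^3) ÷ (4.5 × 10^3) ÷ 237.05 = 0.00559656893764…
Multiplication/division keeps the fewest significant figures: 5.97 × 10^3 → 3 s.f., 4.5 × 10^3 → 2 s.f., 237.05 → 5 s.f.; limit is 2.
Rounded to 2 significant figures: 0.0056.

0.0056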